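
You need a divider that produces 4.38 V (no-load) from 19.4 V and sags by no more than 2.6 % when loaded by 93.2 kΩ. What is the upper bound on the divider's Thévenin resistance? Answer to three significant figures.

Loading drop = R_th/(R_th + R_L) ≤ 0.0260, so R_th ≤ R_L · ε/(1−ε) = 93.2 kΩ × 0.0260/0.9740 = 2.49 kΩ.
(Any R1, R2 with R2/(R1+R2) = 0.226 and R1‖R2 ≤ 2.49 kΩ will meet the spec.)

R_th ≤ 2.49 kΩ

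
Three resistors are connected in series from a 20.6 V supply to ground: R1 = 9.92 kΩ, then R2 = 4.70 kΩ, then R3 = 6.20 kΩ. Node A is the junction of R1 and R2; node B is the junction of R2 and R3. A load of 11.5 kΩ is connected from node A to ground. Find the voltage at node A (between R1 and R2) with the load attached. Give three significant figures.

Below node A the series string R2+R3 = 10.90 kΩ sits in parallel with the 11.5 kΩ load: 5.596 kΩ.
V_A = 20.6 × 5.596/(9.92 + 5.596) = 7.43 V.

V ≈ 7.43 V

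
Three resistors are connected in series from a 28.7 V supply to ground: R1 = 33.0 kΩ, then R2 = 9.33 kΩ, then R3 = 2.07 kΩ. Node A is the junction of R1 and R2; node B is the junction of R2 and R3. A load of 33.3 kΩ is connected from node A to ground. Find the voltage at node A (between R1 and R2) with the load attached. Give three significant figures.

V ≈ 5.87 V

Below node A the series string R2+R3 = 11.40 kΩ sits in parallel with the 33.3 kΩ load: 8.493 kΩ.
V_A = 28.7 × 8.493/(33.0 + 8.493) = 5.87 V.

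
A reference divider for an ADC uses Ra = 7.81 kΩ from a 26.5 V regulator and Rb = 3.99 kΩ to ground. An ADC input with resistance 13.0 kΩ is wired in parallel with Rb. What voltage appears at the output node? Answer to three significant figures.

V_out ≈ 7.45 V

The load sits in parallel with Rb: Rb‖R_L = (3.99 × 13.0) / (3.99 + 13.0) = 3.053 kΩ.
V_out = 26.5 × 3.053 / (7.81 + 3.053) = 26.5 × 3.053/10.86 = 7.45 V.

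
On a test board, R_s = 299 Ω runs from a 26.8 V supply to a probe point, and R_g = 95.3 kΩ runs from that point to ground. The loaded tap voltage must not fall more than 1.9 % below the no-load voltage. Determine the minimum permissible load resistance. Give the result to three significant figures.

R_L(min) ≈ 15.4 kΩ

Output resistance R_th = R_s‖R_g = (299 × 95300)/95600 = 298.1 Ω.
The fractional drop is R_th/(R_th + R_L); requiring this ≤ 0.0190 gives R_L ≥ R_th(1/0.0190 − 1) = 298.1 × 51.63 = 15.4 kΩ.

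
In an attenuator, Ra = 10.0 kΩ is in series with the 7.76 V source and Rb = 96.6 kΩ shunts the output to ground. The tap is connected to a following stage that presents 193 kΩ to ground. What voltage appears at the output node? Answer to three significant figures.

The load sits in parallel with Rb: Rb‖R_L = (96.6 × 193) / (96.6 + 193) = 64.38 kΩ.
V_out = 7.76 × 64.38 / (10.0 + 64.38) = 7.76 × 64.38/74.38 = 6.72 V.

V_out ≈ 6.72 V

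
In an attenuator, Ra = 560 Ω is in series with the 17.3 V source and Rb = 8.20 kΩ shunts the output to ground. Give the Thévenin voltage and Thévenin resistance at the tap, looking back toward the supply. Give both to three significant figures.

V_th = 16.2 V, R_th = 524 Ω

V_th is the open-circuit tap voltage: 17.3 × 8200/(560 + 8200) = 16.2 V.
With the supply zeroed, Ra and Rb appear in parallel from the tap: R_th = Ra‖Rb = (560 × 8200)/8760 = 524 Ω.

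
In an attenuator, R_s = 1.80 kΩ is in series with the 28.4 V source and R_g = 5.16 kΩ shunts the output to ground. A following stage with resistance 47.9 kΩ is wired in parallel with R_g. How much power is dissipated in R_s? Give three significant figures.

Total resistance from the source is R_s + (R_g‖R_L) = 6.458 kΩ, so I = 28.4/6.458 kΩ = 4.398 mA.
P = I²·R_s = (4.398 mA)² × 1.80 kΩ = 34.8 mW.

P ≈ 34.8 mW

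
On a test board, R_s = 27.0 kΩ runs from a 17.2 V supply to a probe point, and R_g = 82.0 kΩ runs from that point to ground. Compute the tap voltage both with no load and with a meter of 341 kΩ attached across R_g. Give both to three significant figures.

Open-circuit: V = 17.2 × 82.0/(27.0 + 82.0) = 12.9 V.
With the load, R_g becomes R_g‖R_L = 66.10 kΩ, so V = 17.2 × 66.10/93.10 = 12.2 V.

Unloaded: 12.9 V; loaded: 12.2 V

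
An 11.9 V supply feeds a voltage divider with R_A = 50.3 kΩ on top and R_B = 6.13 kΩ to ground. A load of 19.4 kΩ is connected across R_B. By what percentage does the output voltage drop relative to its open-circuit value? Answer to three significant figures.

The divider's output (Thévenin) resistance is R_A‖R_B = 5.464 kΩ.
Fractional drop under load = R_th/(R_th + R_L) = 5.464 / (5.464 + 19.4) = 0.2198.
So the output falls by 22.0 %.

22.0 %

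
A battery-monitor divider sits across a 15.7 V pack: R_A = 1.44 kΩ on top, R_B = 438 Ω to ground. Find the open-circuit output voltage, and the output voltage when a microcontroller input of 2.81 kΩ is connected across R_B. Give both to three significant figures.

Unloaded: 3.66 V; loaded: 3.27 V

Open-circuit: V = 15.7 × 438/(1440 + 438) = 3.66 V.
With the load, R_B becomes R_B‖R_L = 378.9 Ω, so V = 15.7 × 378.9/1819 = 3.27 V.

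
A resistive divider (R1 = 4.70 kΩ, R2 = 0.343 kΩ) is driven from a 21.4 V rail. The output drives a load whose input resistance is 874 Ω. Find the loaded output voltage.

The load sits in parallel with R2: R2‖R_L = (343 × 874) / (343 + 874) = 246.3 Ω.
V_out = 21.4 × 246.3 / (4700 + 246.3) = 21.4 × 246.3/4946 = 1.07 V.
(Unloaded it would have been 1.46 V.)

V_out ≈ 1.07 V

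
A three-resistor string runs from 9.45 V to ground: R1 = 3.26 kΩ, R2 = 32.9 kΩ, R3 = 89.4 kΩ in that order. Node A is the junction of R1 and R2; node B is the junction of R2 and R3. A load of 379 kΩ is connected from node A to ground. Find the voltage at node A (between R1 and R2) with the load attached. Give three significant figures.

Below node A the series string R2+R3 = 122.3 kΩ sits in parallel with the 379 kΩ load: 92.46 kΩ.
V_A = 9.45 × 92.46/(3.26 + 92.46) = 9.13 V.

V ≈ 9.13 V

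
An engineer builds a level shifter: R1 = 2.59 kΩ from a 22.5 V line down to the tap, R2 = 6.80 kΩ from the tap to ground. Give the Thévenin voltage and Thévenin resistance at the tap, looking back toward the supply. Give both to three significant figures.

V_th = 16.3 V, R_th = 1.88 kΩ

V_th is the open-circuit tap voltage: 22.5 × 6.80/(2.59 + 6.80) = 16.3 V.
With the supply zeroed, R1 and R2 appear in parallel from the tap: R_th = R1‖R2 = (2.59 × 6.80)/9.390 = 1.88 kΩ.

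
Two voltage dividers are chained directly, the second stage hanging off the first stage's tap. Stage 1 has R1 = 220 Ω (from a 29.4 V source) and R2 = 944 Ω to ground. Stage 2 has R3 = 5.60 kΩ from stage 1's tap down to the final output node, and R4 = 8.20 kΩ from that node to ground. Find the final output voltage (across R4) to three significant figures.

V_out ≈ 14.0 V

Stage 2 presents R3+R4 = 13800 Ω as a load on stage 1's tap.
Stage 1's lower leg becomes R2‖(R3+R4) = 883.6 Ω, so V_mid = 29.4 × 883.6/1104 = 23.54 V.
Stage 2 is itself unloaded: V_out = V_mid × R4/(R3+R4) = 23.54 × 8200/13800 = 14.0 V.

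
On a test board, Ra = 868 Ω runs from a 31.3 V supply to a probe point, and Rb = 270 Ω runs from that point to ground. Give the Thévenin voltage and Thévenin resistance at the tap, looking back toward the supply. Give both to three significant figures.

V_th = 7.43 V, R_th = 206 Ω

V_th is the open-circuit tap voltage: 31.3 × 270/(868 + 270) = 7.43 V.
With the supply zeroed, Ra and Rb appear in parallel from the tap: R_th = Ra‖Rb = (868 × 270)/1138 = 206 Ω.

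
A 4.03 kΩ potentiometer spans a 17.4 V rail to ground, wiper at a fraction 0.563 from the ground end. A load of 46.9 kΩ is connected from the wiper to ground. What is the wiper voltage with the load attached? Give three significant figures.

The wiper splits the pot into (1−α)R = 1.761 kΩ above and αR = 2.269 kΩ below.
Lower section ‖ load = 2.164 kΩ.
V_wiper = 17.4 × 2.164/(1.761 + 2.164) = 9.59 V.

V ≈ 9.59 V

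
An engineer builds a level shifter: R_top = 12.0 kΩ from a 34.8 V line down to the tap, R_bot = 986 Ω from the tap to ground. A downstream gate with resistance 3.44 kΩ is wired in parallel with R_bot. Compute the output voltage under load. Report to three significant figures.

V_out ≈ 2.09 V

The load sits in parallel with R_bot: R_bot‖R_L = (986 × 3440) / (986 + 3440) = 766.3 Ω.
V_out = 34.8 × 766.3 / (12000 + 766.3) = 34.8 × 766.3/12770 = 2.09 V.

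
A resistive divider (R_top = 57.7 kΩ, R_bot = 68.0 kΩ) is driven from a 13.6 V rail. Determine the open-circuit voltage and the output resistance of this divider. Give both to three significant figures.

V_th is the open-circuit tap voltage: 13.6 × 68.0/(57.7 + 68.0) = 7.36 V.
With the supply zeroed, R_top and R_bot appear in parallel from the tap: R_th = R_top‖R_bot = (57.7 × 68.0)/125.7 = 31.2 kΩ.

V_th = 7.36 V, R_th = 31.2 kΩ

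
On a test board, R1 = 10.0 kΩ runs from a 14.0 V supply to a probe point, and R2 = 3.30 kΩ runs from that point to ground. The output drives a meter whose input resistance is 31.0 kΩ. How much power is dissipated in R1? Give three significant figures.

Total resistance from the source is R1 + (R2‖R_L) = 12.98 kΩ, so I = 14.0/12.98 kΩ = 1.078 mA.
P = I²·R1 = (1.078 mA)² × 10.0 kΩ = 11.6 mW.

P ≈ 11.6 mW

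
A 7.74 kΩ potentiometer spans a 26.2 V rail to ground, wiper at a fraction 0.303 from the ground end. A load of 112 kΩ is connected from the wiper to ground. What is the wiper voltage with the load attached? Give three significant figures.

V ≈ 7.82 V

The wiper splits the pot into (1−α)R = 5.395 kΩ above and αR = 2.345 kΩ below.
Lower section ‖ load = 2.297 kΩ.
V_wiper = 26.2 × 2.297/(5.395 + 2.297) = 7.82 V.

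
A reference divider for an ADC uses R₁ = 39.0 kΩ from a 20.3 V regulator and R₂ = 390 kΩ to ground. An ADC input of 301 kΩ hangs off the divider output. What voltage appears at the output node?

V_out ≈ 16.5 V

The load sits in parallel with R₂: R₂‖R_L = (390 × 301) / (390 + 301) = 169.9 kΩ.
V_out = 20.3 × 169.9 / (39.0 + 169.9) = 20.3 × 169.9/208.9 = 16.5 V.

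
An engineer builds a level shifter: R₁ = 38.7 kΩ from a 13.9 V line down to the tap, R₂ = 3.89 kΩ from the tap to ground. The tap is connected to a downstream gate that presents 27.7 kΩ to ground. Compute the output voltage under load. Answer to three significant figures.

V_out ≈ 1.13 V

The load sits in parallel with R₂: R₂‖R_L = (3.89 × 27.7) / (3.89 + 27.7) = 3.411 kΩ.
V_out = 13.9 × 3.411 / (38.7 + 3.411) = 13.9 × 3.411/42.11 = 1.13 V.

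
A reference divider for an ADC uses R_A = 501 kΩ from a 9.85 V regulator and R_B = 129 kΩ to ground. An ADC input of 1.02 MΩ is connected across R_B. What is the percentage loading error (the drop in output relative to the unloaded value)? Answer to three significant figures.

9.14 %

The divider's output (Thévenin) resistance is R_A‖R_B = 102.6 kΩ.
Fractional drop under load = R_th/(R_th + R_L) = 102.6 / (102.6 + 1020) = 0.09138.
So the output falls by 9.14 %.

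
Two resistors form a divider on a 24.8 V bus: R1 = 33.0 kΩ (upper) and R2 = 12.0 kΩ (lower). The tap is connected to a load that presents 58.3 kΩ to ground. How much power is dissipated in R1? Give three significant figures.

P ≈ 11.0 mW

Total resistance from the source is R1 + (R2‖R_L) = 42.95 kΩ, so I = 24.8/42.95 kΩ = 0.5774 mA.
P = I²·R1 = (0.5774 mA)² × 33.0 kΩ = 11.0 mW.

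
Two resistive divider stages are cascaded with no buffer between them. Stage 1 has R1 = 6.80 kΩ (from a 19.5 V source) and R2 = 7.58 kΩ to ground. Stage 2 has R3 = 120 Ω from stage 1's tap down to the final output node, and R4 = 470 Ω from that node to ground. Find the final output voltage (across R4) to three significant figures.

V_out ≈ 1.16 V

Stage 2 presents R3+R4 = 590.0 Ω as a load on stage 1's tap.
Stage 1's lower leg becomes R2‖(R3+R4) = 547.4 Ω, so V_mid = 19.5 × 547.4/7347 = 1.453 V.
Stage 2 is itself unloaded: V_out = V_mid × R4/(R3+R4) = 1.453 × 470/590.0 = 1.16 V.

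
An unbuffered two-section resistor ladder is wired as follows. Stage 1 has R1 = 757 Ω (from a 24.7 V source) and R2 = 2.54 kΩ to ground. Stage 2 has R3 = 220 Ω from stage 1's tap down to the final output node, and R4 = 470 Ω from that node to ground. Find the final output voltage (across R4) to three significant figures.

V_out ≈ 7.02 V

Stage 2 presents R3+R4 = 690.0 Ω as a load on stage 1's tap.
Stage 1's lower leg becomes R2‖(R3+R4) = 542.6 Ω, so V_mid = 24.7 × 542.6/1300 = 10.31 V.
Stage 2 is itself unloaded: V_out = V_mid × R4/(R3+R4) = 10.31 × 470/690.0 = 7.02 V.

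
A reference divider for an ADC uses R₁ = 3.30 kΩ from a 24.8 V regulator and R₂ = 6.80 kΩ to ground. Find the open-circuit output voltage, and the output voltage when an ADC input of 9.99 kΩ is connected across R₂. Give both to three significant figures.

Unloaded: 16.7 V; loaded: 13.7 V

Open-circuit: V = 24.8 × 6.80/(3.30 + 6.80) = 16.7 V.
With the load, R₂ becomes R₂‖R_L = 4.046 kΩ, so V = 24.8 × 4.046/7.346 = 13.7 V.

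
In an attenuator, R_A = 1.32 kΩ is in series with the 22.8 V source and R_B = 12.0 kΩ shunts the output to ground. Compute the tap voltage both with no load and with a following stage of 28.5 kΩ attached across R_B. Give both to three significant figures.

Open-circuit: V = 22.8 × 12.0/(1.32 + 12.0) = 20.5 V.
With the load, R_B becomes R_B‖R_L = 8.444 kΩ, so V = 22.8 × 8.444/9.764 = 19.7 V.

Unloaded: 20.5 V; loaded: 19.7 V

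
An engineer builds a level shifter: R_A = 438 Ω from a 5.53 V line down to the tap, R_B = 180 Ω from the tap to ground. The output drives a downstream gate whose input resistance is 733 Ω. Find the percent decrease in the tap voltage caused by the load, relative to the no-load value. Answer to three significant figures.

14.8 %

Unloaded V = 5.53 × 180/618.0 = 1.6107 V.
Loaded: R_B‖R_L = 144.5 Ω, giving V = 5.53 × 144.5/582.5 = 1.3719 V.
Drop = (1.6107 − 1.3719) / 1.6107 = 14.8 %.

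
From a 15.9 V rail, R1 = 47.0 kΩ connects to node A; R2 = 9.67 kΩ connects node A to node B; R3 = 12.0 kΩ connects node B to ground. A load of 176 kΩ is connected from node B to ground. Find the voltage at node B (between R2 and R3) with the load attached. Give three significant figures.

V ≈ 2.63 V

At node B, R3 is in parallel with the load: R3‖R_L = 11.23 kΩ.
Below node A the resistance is R2 + (R3‖R_L) = 20.90 kΩ, so V_A = 15.9 × 20.90/67.90 = 4.895 V.
Then V_B = V_A × (R3‖R_L)/(R2 + R3‖R_L) = 4.895 × 11.23/20.90 = 2.63 V.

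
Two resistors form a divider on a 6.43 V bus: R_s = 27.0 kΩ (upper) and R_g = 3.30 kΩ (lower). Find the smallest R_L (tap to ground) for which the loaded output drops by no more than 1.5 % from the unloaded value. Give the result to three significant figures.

R_L(min) ≈ 193 kΩ

Output resistance R_th = R_s‖R_g = (27.0 × 3.30)/30.30 = 2.941 kΩ.
The fractional drop is R_th/(R_th + R_L); requiring this ≤ 0.0150 gives R_L ≥ R_th(1/0.0150 − 1) = 2.941 × 65.67 = 193 kΩ.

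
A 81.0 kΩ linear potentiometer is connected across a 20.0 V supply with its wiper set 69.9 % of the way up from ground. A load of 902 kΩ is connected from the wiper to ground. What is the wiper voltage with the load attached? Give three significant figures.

V ≈ 13.7 V

The wiper splits the pot into (1−α)R = 24.38 kΩ above and αR = 56.62 kΩ below.
Lower section ‖ load = 53.27 kΩ.
V_wiper = 20.0 × 53.27/(24.38 + 53.27) = 13.7 V.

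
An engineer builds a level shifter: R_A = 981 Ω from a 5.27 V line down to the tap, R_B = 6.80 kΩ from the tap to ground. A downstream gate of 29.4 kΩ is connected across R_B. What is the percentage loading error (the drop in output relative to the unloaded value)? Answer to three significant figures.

The divider's output (Thévenin) resistance is R_A‖R_B = 857.3 Ω.
Fractional drop under load = R_th/(R_th + R_L) = 857.3 / (857.3 + 29400) = 0.02833.
So the output falls by 2.83 %.

2.83 %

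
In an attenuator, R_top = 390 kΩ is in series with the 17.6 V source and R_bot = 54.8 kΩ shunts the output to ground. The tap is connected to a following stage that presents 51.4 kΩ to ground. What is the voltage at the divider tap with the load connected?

V_out ≈ 1.12 V

The load sits in parallel with R_bot: R_bot‖R_L = (54.8 × 51.4) / (54.8 + 51.4) = 26.52 kΩ.
V_out = 17.6 × 26.52 / (390 + 26.52) = 17.6 × 26.52/416.5 = 1.12 V.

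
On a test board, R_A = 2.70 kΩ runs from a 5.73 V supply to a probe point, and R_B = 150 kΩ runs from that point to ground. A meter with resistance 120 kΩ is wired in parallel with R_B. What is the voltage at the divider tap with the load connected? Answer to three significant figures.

The load sits in parallel with R_B: R_B‖R_L = (150 × 120) / (150 + 120) = 66.67 kΩ.
V_out = 5.73 × 66.67 / (2.70 + 66.67) = 5.73 × 66.67/69.37 = 5.51 V.
(Unloaded it would have been 5.63 V.)

V_out ≈ 5.51 V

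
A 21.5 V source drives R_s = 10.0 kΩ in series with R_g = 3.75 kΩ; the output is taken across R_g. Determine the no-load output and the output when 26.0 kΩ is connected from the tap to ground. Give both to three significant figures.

Open-circuit: V = 21.5 × 3.75/(10.0 + 3.75) = 5.86 V.
With the load, R_g becomes R_g‖R_L = 3.277 kΩ, so V = 21.5 × 3.277/13.28 = 5.31 V.

Unloaded: 5.86 V; loaded: 5.31 V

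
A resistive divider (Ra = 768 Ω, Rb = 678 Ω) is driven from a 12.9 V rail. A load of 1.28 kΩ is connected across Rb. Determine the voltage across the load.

The load sits in parallel with Rb: Rb‖R_L = (678 × 1280) / (678 + 1280) = 443.2 Ω.
V_out = 12.9 × 443.2 / (768 + 443.2) = 12.9 × 443.2/1211 = 4.72 V.
(Unloaded it would have been 6.05 V.)

V_out ≈ 4.72 V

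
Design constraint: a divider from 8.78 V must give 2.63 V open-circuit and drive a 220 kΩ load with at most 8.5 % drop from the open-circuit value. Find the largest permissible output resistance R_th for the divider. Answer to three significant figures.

Loading drop = R_th/(R_th + R_L) ≤ 0.0850, so R_th ≤ R_L · ε/(1−ε) = 220 kΩ × 0.0850/0.9150 = 20.4 kΩ.
(Any R1, R2 with R2/(R1+R2) = 0.300 and R1‖R2 ≤ 20.4 kΩ will meet the spec.)

R_th ≤ 20.4 kΩ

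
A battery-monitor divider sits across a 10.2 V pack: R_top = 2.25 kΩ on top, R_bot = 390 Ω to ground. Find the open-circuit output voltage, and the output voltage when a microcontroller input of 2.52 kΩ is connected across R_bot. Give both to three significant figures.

Open-circuit: V = 10.2 × 390/(2250 + 390) = 1.51 V.
With the load, R_bot becomes R_bot‖R_L = 337.7 Ω, so V = 10.2 × 337.7/2588 = 1.33 V.

Unloaded: 1.51 V; loaded: 1.33 V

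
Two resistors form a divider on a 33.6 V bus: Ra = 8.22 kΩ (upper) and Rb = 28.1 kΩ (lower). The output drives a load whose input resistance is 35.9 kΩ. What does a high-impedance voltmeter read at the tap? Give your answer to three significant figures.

V_out ≈ 22.1 V

The load sits in parallel with Rb: Rb‖R_L = (28.1 × 35.9) / (28.1 + 35.9) = 15.76 kΩ.
V_out = 33.6 × 15.76 / (8.22 + 15.76) = 33.6 × 15.76/23.98 = 22.1 V.
(Unloaded it would have been 26.0 V.)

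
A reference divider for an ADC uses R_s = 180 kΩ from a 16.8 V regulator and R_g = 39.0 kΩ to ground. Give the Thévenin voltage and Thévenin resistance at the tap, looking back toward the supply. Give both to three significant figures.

V_th = 2.99 V, R_th = 32.1 kΩ

V_th is the open-circuit tap voltage: 16.8 × 39.0/(180 + 39.0) = 2.99 V.
With the supply zeroed, R_s and R_g appear in parallel from the tap: R_th = R_s‖R_g = (180 × 39.0)/219.0 = 32.1 kΩ.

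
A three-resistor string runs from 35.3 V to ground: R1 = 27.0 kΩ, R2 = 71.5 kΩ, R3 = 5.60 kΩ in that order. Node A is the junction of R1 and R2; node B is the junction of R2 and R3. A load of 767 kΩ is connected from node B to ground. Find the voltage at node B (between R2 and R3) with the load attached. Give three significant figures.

V ≈ 1.89 V

At node B, R3 is in parallel with the load: R3‖R_L = 5.559 kΩ.
Below node A the resistance is R2 + (R3‖R_L) = 77.06 kΩ, so V_A = 35.3 × 77.06/104.1 = 26.14 V.
Then V_B = V_A × (R3‖R_L)/(R2 + R3‖R_L) = 26.14 × 5.559/77.06 = 1.89 V.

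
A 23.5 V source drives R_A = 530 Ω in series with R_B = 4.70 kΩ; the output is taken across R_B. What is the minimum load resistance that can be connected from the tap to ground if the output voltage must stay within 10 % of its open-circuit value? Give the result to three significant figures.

R_L(min) ≈ 4.29 kΩ

Output resistance R_th = R_A‖R_B = (530 × 4700)/5230 = 476.3 Ω.
The fractional drop is R_th/(R_th + R_L); requiring this ≤ 0.100 gives R_L ≥ R_th(1/0.100 − 1) = 476.3 × 9.000 = 4.29 kΩ.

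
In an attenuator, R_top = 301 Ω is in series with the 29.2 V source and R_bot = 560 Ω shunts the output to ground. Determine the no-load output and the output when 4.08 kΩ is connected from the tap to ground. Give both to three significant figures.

Open-circuit: V = 29.2 × 560/(301 + 560) = 19.0 V.
With the load, R_bot becomes R_bot‖R_L = 492.4 Ω, so V = 29.2 × 492.4/793.4 = 18.1 V.

Unloaded: 19.0 V; loaded: 18.1 V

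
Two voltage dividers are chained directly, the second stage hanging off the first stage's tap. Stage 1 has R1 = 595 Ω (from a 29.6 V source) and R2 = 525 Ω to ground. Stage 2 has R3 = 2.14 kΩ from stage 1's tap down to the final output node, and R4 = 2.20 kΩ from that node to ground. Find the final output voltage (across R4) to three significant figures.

V_out ≈ 6.61 V

Stage 2 presents R3+R4 = 4340 Ω as a load on stage 1's tap.
Stage 1's lower leg becomes R2‖(R3+R4) = 468.3 Ω, so V_mid = 29.6 × 468.3/1063 = 13.04 V.
Stage 2 is itself unloaded: V_out = V_mid × R4/(R3+R4) = 13.04 × 2200/4340 = 6.61 V.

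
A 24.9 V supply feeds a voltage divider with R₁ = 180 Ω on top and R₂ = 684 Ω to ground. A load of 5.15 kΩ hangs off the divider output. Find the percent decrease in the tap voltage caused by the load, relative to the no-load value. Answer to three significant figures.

The divider's output (Thévenin) resistance is R₁‖R₂ = 142.5 Ω.
Fractional drop under load = R_th/(R_th + R_L) = 142.5 / (142.5 + 5150) = 0.02692.
So the output falls by 2.69 %.

2.69 %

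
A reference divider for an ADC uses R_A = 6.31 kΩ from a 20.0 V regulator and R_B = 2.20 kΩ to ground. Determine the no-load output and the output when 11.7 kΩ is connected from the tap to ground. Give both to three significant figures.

Unloaded: 5.17 V; loaded: 4.54 V

Open-circuit: V = 20.0 × 2.20/(6.31 + 2.20) = 5.17 V.
With the load, R_B becomes R_B‖R_L = 1.852 kΩ, so V = 20.0 × 1.852/8.162 = 4.54 V.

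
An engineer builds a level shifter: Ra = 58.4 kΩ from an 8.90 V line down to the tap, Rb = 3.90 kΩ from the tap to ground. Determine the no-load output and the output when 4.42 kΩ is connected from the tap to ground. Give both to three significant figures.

Open-circuit: V = 8.90 × 3.90/(58.4 + 3.90) = 0.557 V.
With the load, Rb becomes Rb‖R_L = 2.072 kΩ, so V = 8.90 × 2.072/60.47 = 0.305 V.

Unloaded: 0.557 V; loaded: 0.305 V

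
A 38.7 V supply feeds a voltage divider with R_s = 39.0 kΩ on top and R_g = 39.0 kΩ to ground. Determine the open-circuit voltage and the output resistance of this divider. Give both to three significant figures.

V_th = 19.4 V, R_th = 19.5 kΩ

V_th is the open-circuit tap voltage: 38.7 × 39.0/(39.0 + 39.0) = 19.4 V.
With the supply zeroed, R_s and R_g appear in parallel from the tap: R_th = R_s‖R_g = (39.0 × 39.0)/78.00 = 19.5 kΩ.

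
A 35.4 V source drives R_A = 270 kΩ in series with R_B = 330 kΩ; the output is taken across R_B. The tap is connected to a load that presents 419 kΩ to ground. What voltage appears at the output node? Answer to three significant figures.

The load sits in parallel with R_B: R_B‖R_L = (330 × 419) / (330 + 419) = 184.6 kΩ.
V_out = 35.4 × 184.6 / (270 + 184.6) = 35.4 × 184.6/454.6 = 14.4 V.

V_out ≈ 14.4 V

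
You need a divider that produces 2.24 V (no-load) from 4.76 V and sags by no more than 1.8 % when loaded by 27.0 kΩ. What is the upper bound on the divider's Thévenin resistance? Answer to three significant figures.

R_th ≤ 495 Ω

Loading drop = R_th/(R_th + R_L) ≤ 0.0180, so R_th ≤ R_L · ε/(1−ε) = 27.0 kΩ × 0.0180/0.9820 = 495 Ω.
(Any R1, R2 with R2/(R1+R2) = 0.471 and R1‖R2 ≤ 495 Ω will meet the spec.)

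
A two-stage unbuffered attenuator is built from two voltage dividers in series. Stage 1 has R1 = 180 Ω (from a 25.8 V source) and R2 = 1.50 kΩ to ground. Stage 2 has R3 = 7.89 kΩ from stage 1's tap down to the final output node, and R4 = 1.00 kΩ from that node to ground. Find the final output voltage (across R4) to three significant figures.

Stage 2 presents R3+R4 = 8890 Ω as a load on stage 1's tap.
Stage 1's lower leg becomes R2‖(R3+R4) = 1283 Ω, so V_mid = 25.8 × 1283/1463 = 22.63 V.
Stage 2 is itself unloaded: V_out = V_mid × R4/(R3+R4) = 22.63 × 1000/8890 = 2.55 V.

V_out ≈ 2.55 V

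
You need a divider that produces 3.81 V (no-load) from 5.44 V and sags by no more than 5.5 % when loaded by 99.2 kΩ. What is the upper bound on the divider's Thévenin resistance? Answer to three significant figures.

Loading drop = R_th/(R_th + R_L) ≤ 0.0550, so R_th ≤ R_L · ε/(1−ε) = 99.2 kΩ × 0.0550/0.9450 = 5.77 kΩ.
(Any R1, R2 with R2/(R1+R2) = 0.700 and R1‖R2 ≤ 5.77 kΩ will meet the spec.)

R_th ≤ 5.77 kΩ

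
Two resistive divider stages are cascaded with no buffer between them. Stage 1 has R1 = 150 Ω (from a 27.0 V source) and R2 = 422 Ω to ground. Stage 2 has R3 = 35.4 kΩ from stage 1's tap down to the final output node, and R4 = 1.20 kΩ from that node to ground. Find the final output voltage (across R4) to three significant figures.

Stage 2 presents R3+R4 = 36600 Ω as a load on stage 1's tap.
Stage 1's lower leg becomes R2‖(R3+R4) = 417.2 Ω, so V_mid = 27.0 × 417.2/567.2 = 19.86 V.
Stage 2 is itself unloaded: V_out = V_mid × R4/(R3+R4) = 19.86 × 1200/36600 = 0.651 V.

V_out ≈ 0.651 V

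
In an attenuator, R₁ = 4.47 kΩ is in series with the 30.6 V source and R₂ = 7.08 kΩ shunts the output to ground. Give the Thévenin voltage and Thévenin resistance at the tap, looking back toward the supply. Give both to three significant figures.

V_th = 18.8 V, R_th = 2.74 kΩ

V_th is the open-circuit tap voltage: 30.6 × 7.08/(4.47 + 7.08) = 18.8 V.
With the supply zeroed, R₁ and R₂ appear in parallel from the tap: R_th = R₁‖R₂ = (4.47 × 7.08)/11.55 = 2.74 kΩ.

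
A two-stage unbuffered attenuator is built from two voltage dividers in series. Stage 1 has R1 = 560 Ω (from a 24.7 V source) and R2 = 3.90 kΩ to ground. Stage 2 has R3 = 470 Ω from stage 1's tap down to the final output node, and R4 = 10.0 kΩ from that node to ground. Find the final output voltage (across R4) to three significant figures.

Stage 2 presents R3+R4 = 10470 Ω as a load on stage 1's tap.
Stage 1's lower leg becomes R2‖(R3+R4) = 2842 Ω, so V_mid = 24.7 × 2842/3402 = 20.63 V.
Stage 2 is itself unloaded: V_out = V_mid × R4/(R3+R4) = 20.63 × 10000/10470 = 19.7 V.

V_out ≈ 19.7 V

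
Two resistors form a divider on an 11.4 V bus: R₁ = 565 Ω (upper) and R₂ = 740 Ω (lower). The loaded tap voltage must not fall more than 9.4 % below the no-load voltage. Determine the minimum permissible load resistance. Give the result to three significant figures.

Output resistance R_th = R₁‖R₂ = (565 × 740)/1305 = 320.4 Ω.
The fractional drop is R_th/(R_th + R_L); requiring this ≤ 0.0940 gives R_L ≥ R_th(1/0.0940 − 1) = 320.4 × 9.638 = 3.09 kΩ.

R_L(min) ≈ 3.09 kΩ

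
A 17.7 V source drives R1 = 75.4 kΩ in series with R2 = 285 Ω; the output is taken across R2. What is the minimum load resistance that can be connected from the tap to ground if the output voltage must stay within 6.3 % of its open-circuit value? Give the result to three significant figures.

R_L(min) ≈ 4.22 kΩ

Output resistance R_th = R1‖R2 = (75400 × 285)/75680 = 283.9 Ω.
The fractional drop is R_th/(R_th + R_L); requiring this ≤ 0.0630 gives R_L ≥ R_th(1/0.0630 − 1) = 283.9 × 14.87 = 4.22 kΩ.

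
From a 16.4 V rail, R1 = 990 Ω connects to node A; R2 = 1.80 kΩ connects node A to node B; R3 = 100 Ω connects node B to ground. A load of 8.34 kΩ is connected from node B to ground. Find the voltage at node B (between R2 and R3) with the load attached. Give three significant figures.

At node B, R3 is in parallel with the load: R3‖R_L = 98.82 Ω.
Below node A the resistance is R2 + (R3‖R_L) = 1899 Ω, so V_A = 16.4 × 1899/2889 = 10.78 V.
Then V_B = V_A × (R3‖R_L)/(R2 + R3‖R_L) = 10.78 × 98.82/1899 = 0.561 V.

V ≈ 0.561 V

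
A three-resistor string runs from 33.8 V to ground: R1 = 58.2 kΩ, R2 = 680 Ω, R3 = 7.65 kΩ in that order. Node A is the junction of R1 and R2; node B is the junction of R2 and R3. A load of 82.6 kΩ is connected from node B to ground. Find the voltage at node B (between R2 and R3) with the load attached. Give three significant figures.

V ≈ 3.59 V

At node B, R3 is in parallel with the load: R3‖R_L = 7002 Ω.
Below node A the resistance is R2 + (R3‖R_L) = 7682 Ω, so V_A = 33.8 × 7682/65880 = 3.941 V.
Then V_B = V_A × (R3‖R_L)/(R2 + R3‖R_L) = 3.941 × 7002/7682 = 3.59 V.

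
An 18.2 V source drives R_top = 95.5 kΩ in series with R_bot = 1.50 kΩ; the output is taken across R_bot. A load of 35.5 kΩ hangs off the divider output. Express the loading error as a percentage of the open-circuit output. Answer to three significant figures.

The divider's output (Thévenin) resistance is R_top‖R_bot = 1.477 kΩ.
Fractional drop under load = R_th/(R_th + R_L) = 1.477 / (1.477 + 35.5) = 0.03994.
So the output falls by 3.99 %.

3.99 %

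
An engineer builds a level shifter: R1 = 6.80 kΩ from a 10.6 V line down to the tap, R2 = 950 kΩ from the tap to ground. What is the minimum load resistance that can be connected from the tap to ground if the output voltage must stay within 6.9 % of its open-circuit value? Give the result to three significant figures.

R_L(min) ≈ 91.1 kΩ

Output resistance R_th = R1‖R2 = (6.80 × 950)/956.8 = 6.752 kΩ.
The fractional drop is R_th/(R_th + R_L); requiring this ≤ 0.0690 gives R_L ≥ R_th(1/0.0690 − 1) = 6.752 × 13.49 = 91.1 kΩ.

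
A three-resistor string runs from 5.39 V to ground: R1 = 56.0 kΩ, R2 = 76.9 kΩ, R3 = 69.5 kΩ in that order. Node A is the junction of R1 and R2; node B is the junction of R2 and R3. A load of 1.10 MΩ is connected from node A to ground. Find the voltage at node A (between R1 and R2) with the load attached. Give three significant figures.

V ≈ 3.76 V

Below node A the series string R2+R3 = 146.4 kΩ sits in parallel with the 1100 kΩ load: 129.2 kΩ.
V_A = 5.39 × 129.2/(56.0 + 129.2) = 3.76 V.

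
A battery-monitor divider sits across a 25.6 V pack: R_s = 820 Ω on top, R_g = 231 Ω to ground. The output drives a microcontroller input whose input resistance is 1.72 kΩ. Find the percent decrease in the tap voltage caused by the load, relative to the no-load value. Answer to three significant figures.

9.48 %

Unloaded V = 25.6 × 231/1051 = 5.6266 V.
Loaded: R_g‖R_L = 203.6 Ω, giving V = 25.6 × 203.6/1024 = 5.0930 V.
Drop = (5.6266 − 5.0930) / 5.6266 = 9.48 %.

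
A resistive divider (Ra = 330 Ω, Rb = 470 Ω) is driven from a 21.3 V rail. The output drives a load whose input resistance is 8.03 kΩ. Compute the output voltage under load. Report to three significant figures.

The load sits in parallel with Rb: Rb‖R_L = (470 × 8030) / (470 + 8030) = 444.0 Ω.
V_out = 21.3 × 444.0 / (330 + 444.0) = 21.3 × 444.0/774.0 = 12.2 V.

V_out ≈ 12.2 V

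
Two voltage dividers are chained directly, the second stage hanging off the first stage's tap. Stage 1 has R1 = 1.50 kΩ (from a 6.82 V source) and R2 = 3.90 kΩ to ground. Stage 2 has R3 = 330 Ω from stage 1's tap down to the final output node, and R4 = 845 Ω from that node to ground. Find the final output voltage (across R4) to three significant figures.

Stage 2 presents R3+R4 = 1175 Ω as a load on stage 1's tap.
Stage 1's lower leg becomes R2‖(R3+R4) = 903.0 Ω, so V_mid = 6.82 × 903.0/2403 = 2.563 V.
Stage 2 is itself unloaded: V_out = V_mid × R4/(R3+R4) = 2.563 × 845/1175 = 1.84 V.

V_out ≈ 1.84 V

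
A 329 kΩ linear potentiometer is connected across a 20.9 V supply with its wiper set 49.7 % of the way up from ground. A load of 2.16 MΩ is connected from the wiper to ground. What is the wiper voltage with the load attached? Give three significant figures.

V ≈ 10.0 V

The wiper splits the pot into (1−α)R = 165.5 kΩ above and αR = 163.5 kΩ below.
Lower section ‖ load = 152.0 kΩ.
V_wiper = 20.9 × 152.0/(165.5 + 152.0) = 10.0 V.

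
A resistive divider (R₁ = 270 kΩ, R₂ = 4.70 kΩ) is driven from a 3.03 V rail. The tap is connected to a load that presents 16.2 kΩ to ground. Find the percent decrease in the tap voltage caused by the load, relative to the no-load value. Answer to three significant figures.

22.2 %

The divider's output (Thévenin) resistance is R₁‖R₂ = 4.620 kΩ.
Fractional drop under load = R_th/(R_th + R_L) = 4.620 / (4.620 + 16.2) = 0.2219.
So the output falls by 22.2 %.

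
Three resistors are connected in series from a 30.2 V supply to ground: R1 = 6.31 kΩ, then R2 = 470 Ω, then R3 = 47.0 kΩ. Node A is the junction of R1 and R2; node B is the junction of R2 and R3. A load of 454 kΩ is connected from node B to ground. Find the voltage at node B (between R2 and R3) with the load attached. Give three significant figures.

V ≈ 26.1 V

At node B, R3 is in parallel with the load: R3‖R_L = 42590 Ω.
Below node A the resistance is R2 + (R3‖R_L) = 43060 Ω, so V_A = 30.2 × 43060/49370 = 26.34 V.
Then V_B = V_A × (R3‖R_L)/(R2 + R3‖R_L) = 26.34 × 42590/43060 = 26.1 V.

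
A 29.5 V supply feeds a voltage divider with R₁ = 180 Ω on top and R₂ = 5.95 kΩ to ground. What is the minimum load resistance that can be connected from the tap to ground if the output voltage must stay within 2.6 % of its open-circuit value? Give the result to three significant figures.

Output resistance R_th = R₁‖R₂ = (180 × 5950)/6130 = 174.7 Ω.
The fractional drop is R_th/(R_th + R_L); requiring this ≤ 0.0260 gives R_L ≥ R_th(1/0.0260 − 1) = 174.7 × 37.46 = 6.55 kΩ.

R_L(min) ≈ 6.55 kΩ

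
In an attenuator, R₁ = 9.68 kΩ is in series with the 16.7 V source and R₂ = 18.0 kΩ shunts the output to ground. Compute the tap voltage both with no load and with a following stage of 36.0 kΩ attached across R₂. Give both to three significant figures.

Open-circuit: V = 16.7 × 18.0/(9.68 + 18.0) = 10.9 V.
With the load, R₂ becomes R₂‖R_L = 12.00 kΩ, so V = 16.7 × 12.00/21.68 = 9.24 V.

Unloaded: 10.9 V; loaded: 9.24 V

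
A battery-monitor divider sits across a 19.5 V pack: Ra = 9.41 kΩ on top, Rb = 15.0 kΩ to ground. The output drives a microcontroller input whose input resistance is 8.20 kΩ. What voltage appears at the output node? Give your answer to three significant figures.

V_out ≈ 7.03 V

The load sits in parallel with Rb: Rb‖R_L = (15.0 × 8.20) / (15.0 + 8.20) = 5.302 kΩ.
V_out = 19.5 × 5.302 / (9.41 + 5.302) = 19.5 × 5.302/14.71 = 7.03 V.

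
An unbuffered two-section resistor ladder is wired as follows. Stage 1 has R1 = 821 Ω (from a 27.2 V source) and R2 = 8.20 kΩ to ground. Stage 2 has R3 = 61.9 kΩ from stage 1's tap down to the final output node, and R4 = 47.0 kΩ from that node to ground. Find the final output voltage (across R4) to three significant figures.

Stage 2 presents R3+R4 = 108900 Ω as a load on stage 1's tap.
Stage 1's lower leg becomes R2‖(R3+R4) = 7626 Ω, so V_mid = 27.2 × 7626/8447 = 24.56 V.
Stage 2 is itself unloaded: V_out = V_mid × R4/(R3+R4) = 24.56 × 47000/108900 = 10.6 V.

V_out ≈ 10.6 V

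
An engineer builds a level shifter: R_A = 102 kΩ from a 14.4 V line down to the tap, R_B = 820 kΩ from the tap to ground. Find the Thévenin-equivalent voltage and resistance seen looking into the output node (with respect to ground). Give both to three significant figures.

V_th is the open-circuit tap voltage: 14.4 × 820/(102 + 820) = 12.8 V.
With the supply zeroed, R_A and R_B appear in parallel from the tap: R_th = R_A‖R_B = (102 × 820)/922.0 = 90.7 kΩ.

V_th = 12.8 V, R_th = 90.7 kΩ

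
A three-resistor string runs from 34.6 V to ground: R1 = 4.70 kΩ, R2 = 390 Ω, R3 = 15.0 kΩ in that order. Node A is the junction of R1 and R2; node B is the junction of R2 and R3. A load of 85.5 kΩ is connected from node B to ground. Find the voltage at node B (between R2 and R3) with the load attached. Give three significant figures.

At node B, R3 is in parallel with the load: R3‖R_L = 12760 Ω.
Below node A the resistance is R2 + (R3‖R_L) = 13150 Ω, so V_A = 34.6 × 13150/17850 = 25.49 V.
Then V_B = V_A × (R3‖R_L)/(R2 + R3‖R_L) = 25.49 × 12760/13150 = 24.7 V.

V ≈ 24.7 V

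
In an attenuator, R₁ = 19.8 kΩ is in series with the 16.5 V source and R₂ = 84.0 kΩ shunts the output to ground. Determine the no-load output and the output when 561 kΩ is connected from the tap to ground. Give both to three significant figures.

Open-circuit: V = 16.5 × 84.0/(19.8 + 84.0) = 13.4 V.
With the load, R₂ becomes R₂‖R_L = 73.06 kΩ, so V = 16.5 × 73.06/92.86 = 13.0 V.

Unloaded: 13.4 V; loaded: 13.0 V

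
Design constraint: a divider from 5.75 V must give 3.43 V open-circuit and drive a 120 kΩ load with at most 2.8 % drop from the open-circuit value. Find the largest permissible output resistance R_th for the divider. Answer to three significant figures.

R_th ≤ 3.46 kΩ

Loading drop = R_th/(R_th + R_L) ≤ 0.0280, so R_th ≤ R_L · ε/(1−ε) = 120 kΩ × 0.0280/0.9720 = 3.46 kΩ.
(Any R1, R2 with R2/(R1+R2) = 0.597 and R1‖R2 ≤ 3.46 kΩ will meet the spec.)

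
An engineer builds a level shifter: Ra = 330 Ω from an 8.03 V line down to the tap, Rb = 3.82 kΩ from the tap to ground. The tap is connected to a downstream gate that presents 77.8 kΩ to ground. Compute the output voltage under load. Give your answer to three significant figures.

V_out ≈ 7.36 V

The load sits in parallel with Rb: Rb‖R_L = (3820 × 77800) / (3820 + 77800) = 3641 Ω.
V_out = 8.03 × 3641 / (330 + 3641) = 8.03 × 3641/3971 = 7.36 V.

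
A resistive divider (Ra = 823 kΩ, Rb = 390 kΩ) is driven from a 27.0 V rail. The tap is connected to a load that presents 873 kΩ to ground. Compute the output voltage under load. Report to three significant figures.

V_out ≈ 6.66 V

The load sits in parallel with Rb: Rb‖R_L = (390 × 873) / (390 + 873) = 269.6 kΩ.
V_out = 27.0 × 269.6 / (823 + 269.6) = 27.0 × 269.6/1093 = 6.66 V.
(Unloaded it would have been 8.68 V.)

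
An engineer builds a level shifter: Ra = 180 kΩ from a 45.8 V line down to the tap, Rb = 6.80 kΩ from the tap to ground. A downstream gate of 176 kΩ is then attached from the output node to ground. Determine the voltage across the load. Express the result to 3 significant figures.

The load sits in parallel with Rb: Rb‖R_L = (6.80 × 176) / (6.80 + 176) = 6.547 kΩ.
V_out = 45.8 × 6.547 / (180 + 6.547) = 45.8 × 6.547/186.5 = 1.61 V.

V_out ≈ 1.61 V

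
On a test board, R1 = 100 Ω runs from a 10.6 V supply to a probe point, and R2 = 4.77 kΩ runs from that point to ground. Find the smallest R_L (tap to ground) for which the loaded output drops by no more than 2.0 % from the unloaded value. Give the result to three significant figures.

Output resistance R_th = R1‖R2 = (100 × 4770)/4870 = 97.95 Ω.
The fractional drop is R_th/(R_th + R_L); requiring this ≤ 0.0200 gives R_L ≥ R_th(1/0.0200 − 1) = 97.95 × 49.00 = 4.80 kΩ.

R_L(min) ≈ 4.80 kΩ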